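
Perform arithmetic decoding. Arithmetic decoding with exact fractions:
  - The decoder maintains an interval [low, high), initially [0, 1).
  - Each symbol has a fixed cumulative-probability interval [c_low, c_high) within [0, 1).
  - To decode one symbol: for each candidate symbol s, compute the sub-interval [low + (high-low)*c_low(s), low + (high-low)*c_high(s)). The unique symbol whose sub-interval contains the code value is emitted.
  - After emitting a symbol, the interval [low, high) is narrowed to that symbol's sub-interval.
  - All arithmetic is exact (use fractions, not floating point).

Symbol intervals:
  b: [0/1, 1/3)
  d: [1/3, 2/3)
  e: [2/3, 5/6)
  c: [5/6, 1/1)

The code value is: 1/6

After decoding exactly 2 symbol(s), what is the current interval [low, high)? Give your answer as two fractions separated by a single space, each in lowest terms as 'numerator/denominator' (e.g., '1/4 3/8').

Step 1: interval [0/1, 1/1), width = 1/1 - 0/1 = 1/1
  'b': [0/1 + 1/1*0/1, 0/1 + 1/1*1/3) = [0/1, 1/3) <- contains code 1/6
  'd': [0/1 + 1/1*1/3, 0/1 + 1/1*2/3) = [1/3, 2/3)
  'e': [0/1 + 1/1*2/3, 0/1 + 1/1*5/6) = [2/3, 5/6)
  'c': [0/1 + 1/1*5/6, 0/1 + 1/1*1/1) = [5/6, 1/1)
  emit 'b', narrow to [0/1, 1/3)
Step 2: interval [0/1, 1/3), width = 1/3 - 0/1 = 1/3
  'b': [0/1 + 1/3*0/1, 0/1 + 1/3*1/3) = [0/1, 1/9)
  'd': [0/1 + 1/3*1/3, 0/1 + 1/3*2/3) = [1/9, 2/9) <- contains code 1/6
  'e': [0/1 + 1/3*2/3, 0/1 + 1/3*5/6) = [2/9, 5/18)
  'c': [0/1 + 1/3*5/6, 0/1 + 1/3*1/1) = [5/18, 1/3)
  emit 'd', narrow to [1/9, 2/9)

Answer: 1/9 2/9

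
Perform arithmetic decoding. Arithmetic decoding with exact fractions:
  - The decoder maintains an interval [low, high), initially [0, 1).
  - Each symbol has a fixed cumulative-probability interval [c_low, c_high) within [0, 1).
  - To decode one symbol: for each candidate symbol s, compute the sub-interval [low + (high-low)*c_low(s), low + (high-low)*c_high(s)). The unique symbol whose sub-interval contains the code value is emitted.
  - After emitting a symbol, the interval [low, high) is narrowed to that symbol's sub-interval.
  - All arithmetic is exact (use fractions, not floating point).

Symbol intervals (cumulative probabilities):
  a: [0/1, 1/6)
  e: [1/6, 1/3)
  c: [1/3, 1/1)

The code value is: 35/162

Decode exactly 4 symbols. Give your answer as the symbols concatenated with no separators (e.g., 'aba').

Answer: eecc

Derivation:
Step 1: interval [0/1, 1/1), width = 1/1 - 0/1 = 1/1
  'a': [0/1 + 1/1*0/1, 0/1 + 1/1*1/6) = [0/1, 1/6)
  'e': [0/1 + 1/1*1/6, 0/1 + 1/1*1/3) = [1/6, 1/3) <- contains code 35/162
  'c': [0/1 + 1/1*1/3, 0/1 + 1/1*1/1) = [1/3, 1/1)
  emit 'e', narrow to [1/6, 1/3)
Step 2: interval [1/6, 1/3), width = 1/3 - 1/6 = 1/6
  'a': [1/6 + 1/6*0/1, 1/6 + 1/6*1/6) = [1/6, 7/36)
  'e': [1/6 + 1/6*1/6, 1/6 + 1/6*1/3) = [7/36, 2/9) <- contains code 35/162
  'c': [1/6 + 1/6*1/3, 1/6 + 1/6*1/1) = [2/9, 1/3)
  emit 'e', narrow to [7/36, 2/9)
Step 3: interval [7/36, 2/9), width = 2/9 - 7/36 = 1/36
  'a': [7/36 + 1/36*0/1, 7/36 + 1/36*1/6) = [7/36, 43/216)
  'e': [7/36 + 1/36*1/6, 7/36 + 1/36*1/3) = [43/216, 11/54)
  'c': [7/36 + 1/36*1/3, 7/36 + 1/36*1/1) = [11/54, 2/9) <- contains code 35/162
  emit 'c', narrow to [11/54, 2/9)
Step 4: interval [11/54, 2/9), width = 2/9 - 11/54 = 1/54
  'a': [11/54 + 1/54*0/1, 11/54 + 1/54*1/6) = [11/54, 67/324)
  'e': [11/54 + 1/54*1/6, 11/54 + 1/54*1/3) = [67/324, 17/81)
  'c': [11/54 + 1/54*1/3, 11/54 + 1/54*1/1) = [17/81, 2/9) <- contains code 35/162
  emit 'c', narrow to [17/81, 2/9)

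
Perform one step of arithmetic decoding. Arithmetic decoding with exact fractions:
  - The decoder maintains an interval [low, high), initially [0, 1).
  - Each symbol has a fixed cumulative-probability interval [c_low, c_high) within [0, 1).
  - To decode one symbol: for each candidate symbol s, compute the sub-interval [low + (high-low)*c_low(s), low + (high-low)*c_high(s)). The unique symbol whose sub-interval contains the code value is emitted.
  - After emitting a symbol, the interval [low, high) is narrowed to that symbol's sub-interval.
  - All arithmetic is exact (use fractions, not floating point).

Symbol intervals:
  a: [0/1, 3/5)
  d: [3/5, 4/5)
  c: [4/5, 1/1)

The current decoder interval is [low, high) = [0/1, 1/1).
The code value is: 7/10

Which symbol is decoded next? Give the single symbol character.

Interval width = high − low = 1/1 − 0/1 = 1/1
Scaled code = (code − low) / width = (7/10 − 0/1) / 1/1 = 7/10
  a: [0/1, 3/5) 
  d: [3/5, 4/5) ← scaled code falls here ✓
  c: [4/5, 1/1) 

Answer: d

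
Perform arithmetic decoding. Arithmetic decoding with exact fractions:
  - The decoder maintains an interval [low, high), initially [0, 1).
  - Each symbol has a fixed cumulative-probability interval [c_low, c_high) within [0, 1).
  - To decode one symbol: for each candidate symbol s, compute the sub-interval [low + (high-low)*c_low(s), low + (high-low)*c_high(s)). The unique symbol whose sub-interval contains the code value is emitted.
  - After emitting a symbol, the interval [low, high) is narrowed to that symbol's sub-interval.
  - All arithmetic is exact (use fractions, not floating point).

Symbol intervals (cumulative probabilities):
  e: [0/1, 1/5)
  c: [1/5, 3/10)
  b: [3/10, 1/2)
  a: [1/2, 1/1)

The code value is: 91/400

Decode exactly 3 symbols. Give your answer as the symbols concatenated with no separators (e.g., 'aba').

Step 1: interval [0/1, 1/1), width = 1/1 - 0/1 = 1/1
  'e': [0/1 + 1/1*0/1, 0/1 + 1/1*1/5) = [0/1, 1/5)
  'c': [0/1 + 1/1*1/5, 0/1 + 1/1*3/10) = [1/5, 3/10) <- contains code 91/400
  'b': [0/1 + 1/1*3/10, 0/1 + 1/1*1/2) = [3/10, 1/2)
  'a': [0/1 + 1/1*1/2, 0/1 + 1/1*1/1) = [1/2, 1/1)
  emit 'c', narrow to [1/5, 3/10)
Step 2: interval [1/5, 3/10), width = 3/10 - 1/5 = 1/10
  'e': [1/5 + 1/10*0/1, 1/5 + 1/10*1/5) = [1/5, 11/50)
  'c': [1/5 + 1/10*1/5, 1/5 + 1/10*3/10) = [11/50, 23/100) <- contains code 91/400
  'b': [1/5 + 1/10*3/10, 1/5 + 1/10*1/2) = [23/100, 1/4)
  'a': [1/5 + 1/10*1/2, 1/5 + 1/10*1/1) = [1/4, 3/10)
  emit 'c', narrow to [11/50, 23/100)
Step 3: interval [11/50, 23/100), width = 23/100 - 11/50 = 1/100
  'e': [11/50 + 1/100*0/1, 11/50 + 1/100*1/5) = [11/50, 111/500)
  'c': [11/50 + 1/100*1/5, 11/50 + 1/100*3/10) = [111/500, 223/1000)
  'b': [11/50 + 1/100*3/10, 11/50 + 1/100*1/2) = [223/1000, 9/40)
  'a': [11/50 + 1/100*1/2, 11/50 + 1/100*1/1) = [9/40, 23/100) <- contains code 91/400
  emit 'a', narrow to [9/40, 23/100)

Answer: cca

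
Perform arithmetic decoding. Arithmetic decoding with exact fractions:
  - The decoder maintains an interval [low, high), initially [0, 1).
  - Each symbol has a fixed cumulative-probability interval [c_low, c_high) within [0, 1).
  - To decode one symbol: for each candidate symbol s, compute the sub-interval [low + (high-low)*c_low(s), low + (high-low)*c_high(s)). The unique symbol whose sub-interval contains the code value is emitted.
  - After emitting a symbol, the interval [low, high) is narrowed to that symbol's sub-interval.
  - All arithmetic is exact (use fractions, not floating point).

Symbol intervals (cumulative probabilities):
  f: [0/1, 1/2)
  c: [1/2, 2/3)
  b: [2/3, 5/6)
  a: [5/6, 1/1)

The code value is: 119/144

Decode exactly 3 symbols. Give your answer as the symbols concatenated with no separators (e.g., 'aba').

Answer: bab

Derivation:
Step 1: interval [0/1, 1/1), width = 1/1 - 0/1 = 1/1
  'f': [0/1 + 1/1*0/1, 0/1 + 1/1*1/2) = [0/1, 1/2)
  'c': [0/1 + 1/1*1/2, 0/1 + 1/1*2/3) = [1/2, 2/3)
  'b': [0/1 + 1/1*2/3, 0/1 + 1/1*5/6) = [2/3, 5/6) <- contains code 119/144
  'a': [0/1 + 1/1*5/6, 0/1 + 1/1*1/1) = [5/6, 1/1)
  emit 'b', narrow to [2/3, 5/6)
Step 2: interval [2/3, 5/6), width = 5/6 - 2/3 = 1/6
  'f': [2/3 + 1/6*0/1, 2/3 + 1/6*1/2) = [2/3, 3/4)
  'c': [2/3 + 1/6*1/2, 2/3 + 1/6*2/3) = [3/4, 7/9)
  'b': [2/3 + 1/6*2/3, 2/3 + 1/6*5/6) = [7/9, 29/36)
  'a': [2/3 + 1/6*5/6, 2/3 + 1/6*1/1) = [29/36, 5/6) <- contains code 119/144
  emit 'a', narrow to [29/36, 5/6)
Step 3: interval [29/36, 5/6), width = 5/6 - 29/36 = 1/36
  'f': [29/36 + 1/36*0/1, 29/36 + 1/36*1/2) = [29/36, 59/72)
  'c': [29/36 + 1/36*1/2, 29/36 + 1/36*2/3) = [59/72, 89/108)
  'b': [29/36 + 1/36*2/3, 29/36 + 1/36*5/6) = [89/108, 179/216) <- contains code 119/144
  'a': [29/36 + 1/36*5/6, 29/36 + 1/36*1/1) = [179/216, 5/6)
  emit 'b', narrow to [89/108, 179/216)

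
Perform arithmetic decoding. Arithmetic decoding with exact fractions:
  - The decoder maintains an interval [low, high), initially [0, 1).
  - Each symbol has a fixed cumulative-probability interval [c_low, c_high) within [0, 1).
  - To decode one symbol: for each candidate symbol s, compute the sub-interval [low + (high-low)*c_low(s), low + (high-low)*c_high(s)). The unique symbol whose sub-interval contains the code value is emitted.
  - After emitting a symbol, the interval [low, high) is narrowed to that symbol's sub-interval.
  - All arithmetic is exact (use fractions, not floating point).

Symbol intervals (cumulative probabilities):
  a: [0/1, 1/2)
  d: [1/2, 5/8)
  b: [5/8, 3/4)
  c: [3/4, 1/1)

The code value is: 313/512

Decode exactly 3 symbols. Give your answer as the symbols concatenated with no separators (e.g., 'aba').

Answer: dcd

Derivation:
Step 1: interval [0/1, 1/1), width = 1/1 - 0/1 = 1/1
  'a': [0/1 + 1/1*0/1, 0/1 + 1/1*1/2) = [0/1, 1/2)
  'd': [0/1 + 1/1*1/2, 0/1 + 1/1*5/8) = [1/2, 5/8) <- contains code 313/512
  'b': [0/1 + 1/1*5/8, 0/1 + 1/1*3/4) = [5/8, 3/4)
  'c': [0/1 + 1/1*3/4, 0/1 + 1/1*1/1) = [3/4, 1/1)
  emit 'd', narrow to [1/2, 5/8)
Step 2: interval [1/2, 5/8), width = 5/8 - 1/2 = 1/8
  'a': [1/2 + 1/8*0/1, 1/2 + 1/8*1/2) = [1/2, 9/16)
  'd': [1/2 + 1/8*1/2, 1/2 + 1/8*5/8) = [9/16, 37/64)
  'b': [1/2 + 1/8*5/8, 1/2 + 1/8*3/4) = [37/64, 19/32)
  'c': [1/2 + 1/8*3/4, 1/2 + 1/8*1/1) = [19/32, 5/8) <- contains code 313/512
  emit 'c', narrow to [19/32, 5/8)
Step 3: interval [19/32, 5/8), width = 5/8 - 19/32 = 1/32
  'a': [19/32 + 1/32*0/1, 19/32 + 1/32*1/2) = [19/32, 39/64)
  'd': [19/32 + 1/32*1/2, 19/32 + 1/32*5/8) = [39/64, 157/256) <- contains code 313/512
  'b': [19/32 + 1/32*5/8, 19/32 + 1/32*3/4) = [157/256, 79/128)
  'c': [19/32 + 1/32*3/4, 19/32 + 1/32*1/1) = [79/128, 5/8)
  emit 'd', narrow to [39/64, 157/256)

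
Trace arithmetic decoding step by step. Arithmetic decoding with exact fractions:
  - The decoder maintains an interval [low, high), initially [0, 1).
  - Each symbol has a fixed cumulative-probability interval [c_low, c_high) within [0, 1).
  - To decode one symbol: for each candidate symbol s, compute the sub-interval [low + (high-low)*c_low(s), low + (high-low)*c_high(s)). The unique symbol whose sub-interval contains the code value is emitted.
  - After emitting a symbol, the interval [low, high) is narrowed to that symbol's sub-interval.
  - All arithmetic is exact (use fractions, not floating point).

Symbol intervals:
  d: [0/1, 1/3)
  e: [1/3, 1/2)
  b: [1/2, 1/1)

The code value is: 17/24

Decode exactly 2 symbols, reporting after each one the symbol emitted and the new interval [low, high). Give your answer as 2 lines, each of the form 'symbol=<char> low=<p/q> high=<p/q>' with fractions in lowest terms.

Answer: symbol=b low=1/2 high=1/1
symbol=e low=2/3 high=3/4

Derivation:
Step 1: interval [0/1, 1/1), width = 1/1 - 0/1 = 1/1
  'd': [0/1 + 1/1*0/1, 0/1 + 1/1*1/3) = [0/1, 1/3)
  'e': [0/1 + 1/1*1/3, 0/1 + 1/1*1/2) = [1/3, 1/2)
  'b': [0/1 + 1/1*1/2, 0/1 + 1/1*1/1) = [1/2, 1/1) <- contains code 17/24
  emit 'b', narrow to [1/2, 1/1)
Step 2: interval [1/2, 1/1), width = 1/1 - 1/2 = 1/2
  'd': [1/2 + 1/2*0/1, 1/2 + 1/2*1/3) = [1/2, 2/3)
  'e': [1/2 + 1/2*1/3, 1/2 + 1/2*1/2) = [2/3, 3/4) <- contains code 17/24
  'b': [1/2 + 1/2*1/2, 1/2 + 1/2*1/1) = [3/4, 1/1)
  emit 'e', narrow to [2/3, 3/4)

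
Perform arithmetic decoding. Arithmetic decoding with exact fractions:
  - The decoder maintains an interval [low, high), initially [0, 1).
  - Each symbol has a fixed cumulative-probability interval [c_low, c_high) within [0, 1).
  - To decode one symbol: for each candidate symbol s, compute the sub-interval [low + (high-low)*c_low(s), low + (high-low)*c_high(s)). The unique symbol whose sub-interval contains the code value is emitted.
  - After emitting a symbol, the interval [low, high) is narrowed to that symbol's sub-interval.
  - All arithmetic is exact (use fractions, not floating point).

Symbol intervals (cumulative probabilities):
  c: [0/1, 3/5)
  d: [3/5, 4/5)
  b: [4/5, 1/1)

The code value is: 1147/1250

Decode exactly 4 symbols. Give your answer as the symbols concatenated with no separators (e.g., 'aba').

Step 1: interval [0/1, 1/1), width = 1/1 - 0/1 = 1/1
  'c': [0/1 + 1/1*0/1, 0/1 + 1/1*3/5) = [0/1, 3/5)
  'd': [0/1 + 1/1*3/5, 0/1 + 1/1*4/5) = [3/5, 4/5)
  'b': [0/1 + 1/1*4/5, 0/1 + 1/1*1/1) = [4/5, 1/1) <- contains code 1147/1250
  emit 'b', narrow to [4/5, 1/1)
Step 2: interval [4/5, 1/1), width = 1/1 - 4/5 = 1/5
  'c': [4/5 + 1/5*0/1, 4/5 + 1/5*3/5) = [4/5, 23/25) <- contains code 1147/1250
  'd': [4/5 + 1/5*3/5, 4/5 + 1/5*4/5) = [23/25, 24/25)
  'b': [4/5 + 1/5*4/5, 4/5 + 1/5*1/1) = [24/25, 1/1)
  emit 'c', narrow to [4/5, 23/25)
Step 3: interval [4/5, 23/25), width = 23/25 - 4/5 = 3/25
  'c': [4/5 + 3/25*0/1, 4/5 + 3/25*3/5) = [4/5, 109/125)
  'd': [4/5 + 3/25*3/5, 4/5 + 3/25*4/5) = [109/125, 112/125)
  'b': [4/5 + 3/25*4/5, 4/5 + 3/25*1/1) = [112/125, 23/25) <- contains code 1147/1250
  emit 'b', narrow to [112/125, 23/25)
Step 4: interval [112/125, 23/25), width = 23/25 - 112/125 = 3/125
  'c': [112/125 + 3/125*0/1, 112/125 + 3/125*3/5) = [112/125, 569/625)
  'd': [112/125 + 3/125*3/5, 112/125 + 3/125*4/5) = [569/625, 572/625)
  'b': [112/125 + 3/125*4/5, 112/125 + 3/125*1/1) = [572/625, 23/25) <- contains code 1147/1250
  emit 'b', narrow to [572/625, 23/25)

Answer: bcbb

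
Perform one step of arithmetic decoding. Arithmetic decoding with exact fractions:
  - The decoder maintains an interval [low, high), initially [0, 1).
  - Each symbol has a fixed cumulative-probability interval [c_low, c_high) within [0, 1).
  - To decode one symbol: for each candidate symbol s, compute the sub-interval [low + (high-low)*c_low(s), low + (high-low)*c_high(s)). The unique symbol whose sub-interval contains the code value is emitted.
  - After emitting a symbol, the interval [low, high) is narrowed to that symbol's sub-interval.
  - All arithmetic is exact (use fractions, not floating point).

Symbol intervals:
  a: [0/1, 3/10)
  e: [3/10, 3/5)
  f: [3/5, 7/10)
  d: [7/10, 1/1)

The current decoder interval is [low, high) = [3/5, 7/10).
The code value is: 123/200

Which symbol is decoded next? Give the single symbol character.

Answer: a

Derivation:
Interval width = high − low = 7/10 − 3/5 = 1/10
Scaled code = (code − low) / width = (123/200 − 3/5) / 1/10 = 3/20
  a: [0/1, 3/10) ← scaled code falls here ✓
  e: [3/10, 3/5) 
  f: [3/5, 7/10) 
  d: [7/10, 1/1) 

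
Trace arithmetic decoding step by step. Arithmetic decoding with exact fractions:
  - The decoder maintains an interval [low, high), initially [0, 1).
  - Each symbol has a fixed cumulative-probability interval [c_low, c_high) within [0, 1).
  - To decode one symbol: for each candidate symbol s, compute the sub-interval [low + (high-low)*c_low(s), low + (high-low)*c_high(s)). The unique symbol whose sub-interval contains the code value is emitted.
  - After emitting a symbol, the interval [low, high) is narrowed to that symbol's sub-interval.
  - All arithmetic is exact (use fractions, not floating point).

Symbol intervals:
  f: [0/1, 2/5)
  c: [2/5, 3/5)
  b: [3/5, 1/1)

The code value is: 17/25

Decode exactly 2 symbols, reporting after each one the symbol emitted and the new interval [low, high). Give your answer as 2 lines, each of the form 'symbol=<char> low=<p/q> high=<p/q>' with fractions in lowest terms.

Answer: symbol=b low=3/5 high=1/1
symbol=f low=3/5 high=19/25

Derivation:
Step 1: interval [0/1, 1/1), width = 1/1 - 0/1 = 1/1
  'f': [0/1 + 1/1*0/1, 0/1 + 1/1*2/5) = [0/1, 2/5)
  'c': [0/1 + 1/1*2/5, 0/1 + 1/1*3/5) = [2/5, 3/5)
  'b': [0/1 + 1/1*3/5, 0/1 + 1/1*1/1) = [3/5, 1/1) <- contains code 17/25
  emit 'b', narrow to [3/5, 1/1)
Step 2: interval [3/5, 1/1), width = 1/1 - 3/5 = 2/5
  'f': [3/5 + 2/5*0/1, 3/5 + 2/5*2/5) = [3/5, 19/25) <- contains code 17/25
  'c': [3/5 + 2/5*2/5, 3/5 + 2/5*3/5) = [19/25, 21/25)
  'b': [3/5 + 2/5*3/5, 3/5 + 2/5*1/1) = [21/25, 1/1)
  emit 'f', narrow to [3/5, 19/25)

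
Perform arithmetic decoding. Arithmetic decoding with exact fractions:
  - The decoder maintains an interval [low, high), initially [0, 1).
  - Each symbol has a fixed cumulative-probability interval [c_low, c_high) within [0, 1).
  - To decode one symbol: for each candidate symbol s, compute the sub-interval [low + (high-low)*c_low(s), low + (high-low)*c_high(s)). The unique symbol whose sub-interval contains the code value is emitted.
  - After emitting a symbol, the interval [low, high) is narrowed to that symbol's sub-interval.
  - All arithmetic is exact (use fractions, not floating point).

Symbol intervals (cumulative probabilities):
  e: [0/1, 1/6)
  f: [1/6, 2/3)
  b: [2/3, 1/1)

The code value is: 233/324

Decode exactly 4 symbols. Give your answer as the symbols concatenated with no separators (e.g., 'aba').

Answer: bebb

Derivation:
Step 1: interval [0/1, 1/1), width = 1/1 - 0/1 = 1/1
  'e': [0/1 + 1/1*0/1, 0/1 + 1/1*1/6) = [0/1, 1/6)
  'f': [0/1 + 1/1*1/6, 0/1 + 1/1*2/3) = [1/6, 2/3)
  'b': [0/1 + 1/1*2/3, 0/1 + 1/1*1/1) = [2/3, 1/1) <- contains code 233/324
  emit 'b', narrow to [2/3, 1/1)
Step 2: interval [2/3, 1/1), width = 1/1 - 2/3 = 1/3
  'e': [2/3 + 1/3*0/1, 2/3 + 1/3*1/6) = [2/3, 13/18) <- contains code 233/324
  'f': [2/3 + 1/3*1/6, 2/3 + 1/3*2/3) = [13/18, 8/9)
  'b': [2/3 + 1/3*2/3, 2/3 + 1/3*1/1) = [8/9, 1/1)
  emit 'e', narrow to [2/3, 13/18)
Step 3: interval [2/3, 13/18), width = 13/18 - 2/3 = 1/18
  'e': [2/3 + 1/18*0/1, 2/3 + 1/18*1/6) = [2/3, 73/108)
  'f': [2/3 + 1/18*1/6, 2/3 + 1/18*2/3) = [73/108, 19/27)
  'b': [2/3 + 1/18*2/3, 2/3 + 1/18*1/1) = [19/27, 13/18) <- contains code 233/324
  emit 'b', narrow to [19/27, 13/18)
Step 4: interval [19/27, 13/18), width = 13/18 - 19/27 = 1/54
  'e': [19/27 + 1/54*0/1, 19/27 + 1/54*1/6) = [19/27, 229/324)
  'f': [19/27 + 1/54*1/6, 19/27 + 1/54*2/3) = [229/324, 58/81)
  'b': [19/27 + 1/54*2/3, 19/27 + 1/54*1/1) = [58/81, 13/18) <- contains code 233/324
  emit 'b', narrow to [58/81, 13/18)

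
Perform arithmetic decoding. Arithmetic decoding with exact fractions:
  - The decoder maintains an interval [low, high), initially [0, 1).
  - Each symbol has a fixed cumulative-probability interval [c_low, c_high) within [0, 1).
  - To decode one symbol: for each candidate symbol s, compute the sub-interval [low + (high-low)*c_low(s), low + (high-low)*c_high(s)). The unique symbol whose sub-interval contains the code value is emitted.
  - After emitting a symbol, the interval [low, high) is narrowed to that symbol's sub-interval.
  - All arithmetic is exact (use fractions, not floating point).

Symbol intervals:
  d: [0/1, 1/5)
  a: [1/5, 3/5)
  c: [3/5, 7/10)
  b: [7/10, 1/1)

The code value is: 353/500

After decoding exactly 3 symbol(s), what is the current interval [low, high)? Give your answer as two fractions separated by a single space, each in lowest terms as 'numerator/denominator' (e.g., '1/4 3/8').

Answer: 7/10 89/125

Derivation:
Step 1: interval [0/1, 1/1), width = 1/1 - 0/1 = 1/1
  'd': [0/1 + 1/1*0/1, 0/1 + 1/1*1/5) = [0/1, 1/5)
  'a': [0/1 + 1/1*1/5, 0/1 + 1/1*3/5) = [1/5, 3/5)
  'c': [0/1 + 1/1*3/5, 0/1 + 1/1*7/10) = [3/5, 7/10)
  'b': [0/1 + 1/1*7/10, 0/1 + 1/1*1/1) = [7/10, 1/1) <- contains code 353/500
  emit 'b', narrow to [7/10, 1/1)
Step 2: interval [7/10, 1/1), width = 1/1 - 7/10 = 3/10
  'd': [7/10 + 3/10*0/1, 7/10 + 3/10*1/5) = [7/10, 19/25) <- contains code 353/500
  'a': [7/10 + 3/10*1/5, 7/10 + 3/10*3/5) = [19/25, 22/25)
  'c': [7/10 + 3/10*3/5, 7/10 + 3/10*7/10) = [22/25, 91/100)
  'b': [7/10 + 3/10*7/10, 7/10 + 3/10*1/1) = [91/100, 1/1)
  emit 'd', narrow to [7/10, 19/25)
Step 3: interval [7/10, 19/25), width = 19/25 - 7/10 = 3/50
  'd': [7/10 + 3/50*0/1, 7/10 + 3/50*1/5) = [7/10, 89/125) <- contains code 353/500
  'a': [7/10 + 3/50*1/5, 7/10 + 3/50*3/5) = [89/125, 92/125)
  'c': [7/10 + 3/50*3/5, 7/10 + 3/50*7/10) = [92/125, 371/500)
  'b': [7/10 + 3/50*7/10, 7/10 + 3/50*1/1) = [371/500, 19/25)
  emit 'd', narrow to [7/10, 89/125)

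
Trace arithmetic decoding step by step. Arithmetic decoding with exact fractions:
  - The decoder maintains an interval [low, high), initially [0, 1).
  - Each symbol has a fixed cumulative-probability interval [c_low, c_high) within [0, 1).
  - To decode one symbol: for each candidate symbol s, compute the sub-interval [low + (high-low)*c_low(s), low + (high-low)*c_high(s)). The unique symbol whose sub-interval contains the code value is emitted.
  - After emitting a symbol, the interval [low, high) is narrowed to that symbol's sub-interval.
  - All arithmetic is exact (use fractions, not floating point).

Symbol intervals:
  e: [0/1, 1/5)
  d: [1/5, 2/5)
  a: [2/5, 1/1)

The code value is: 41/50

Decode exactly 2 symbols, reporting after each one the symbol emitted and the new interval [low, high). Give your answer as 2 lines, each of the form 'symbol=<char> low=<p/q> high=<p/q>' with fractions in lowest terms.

Step 1: interval [0/1, 1/1), width = 1/1 - 0/1 = 1/1
  'e': [0/1 + 1/1*0/1, 0/1 + 1/1*1/5) = [0/1, 1/5)
  'd': [0/1 + 1/1*1/5, 0/1 + 1/1*2/5) = [1/5, 2/5)
  'a': [0/1 + 1/1*2/5, 0/1 + 1/1*1/1) = [2/5, 1/1) <- contains code 41/50
  emit 'a', narrow to [2/5, 1/1)
Step 2: interval [2/5, 1/1), width = 1/1 - 2/5 = 3/5
  'e': [2/5 + 3/5*0/1, 2/5 + 3/5*1/5) = [2/5, 13/25)
  'd': [2/5 + 3/5*1/5, 2/5 + 3/5*2/5) = [13/25, 16/25)
  'a': [2/5 + 3/5*2/5, 2/5 + 3/5*1/1) = [16/25, 1/1) <- contains code 41/50
  emit 'a', narrow to [16/25, 1/1)

Answer: symbol=a low=2/5 high=1/1
symbol=a low=16/25 high=1/1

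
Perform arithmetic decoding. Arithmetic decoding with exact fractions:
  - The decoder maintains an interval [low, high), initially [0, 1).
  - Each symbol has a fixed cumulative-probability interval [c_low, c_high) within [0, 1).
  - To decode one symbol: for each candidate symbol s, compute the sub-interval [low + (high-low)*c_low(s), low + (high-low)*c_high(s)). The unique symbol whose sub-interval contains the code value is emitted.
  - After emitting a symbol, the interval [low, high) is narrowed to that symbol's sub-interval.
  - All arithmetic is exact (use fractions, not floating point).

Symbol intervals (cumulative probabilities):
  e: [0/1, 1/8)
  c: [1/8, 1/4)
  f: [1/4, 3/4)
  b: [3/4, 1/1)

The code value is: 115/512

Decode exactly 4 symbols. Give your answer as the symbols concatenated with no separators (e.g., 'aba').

Step 1: interval [0/1, 1/1), width = 1/1 - 0/1 = 1/1
  'e': [0/1 + 1/1*0/1, 0/1 + 1/1*1/8) = [0/1, 1/8)
  'c': [0/1 + 1/1*1/8, 0/1 + 1/1*1/4) = [1/8, 1/4) <- contains code 115/512
  'f': [0/1 + 1/1*1/4, 0/1 + 1/1*3/4) = [1/4, 3/4)
  'b': [0/1 + 1/1*3/4, 0/1 + 1/1*1/1) = [3/4, 1/1)
  emit 'c', narrow to [1/8, 1/4)
Step 2: interval [1/8, 1/4), width = 1/4 - 1/8 = 1/8
  'e': [1/8 + 1/8*0/1, 1/8 + 1/8*1/8) = [1/8, 9/64)
  'c': [1/8 + 1/8*1/8, 1/8 + 1/8*1/4) = [9/64, 5/32)
  'f': [1/8 + 1/8*1/4, 1/8 + 1/8*3/4) = [5/32, 7/32)
  'b': [1/8 + 1/8*3/4, 1/8 + 1/8*1/1) = [7/32, 1/4) <- contains code 115/512
  emit 'b', narrow to [7/32, 1/4)
Step 3: interval [7/32, 1/4), width = 1/4 - 7/32 = 1/32
  'e': [7/32 + 1/32*0/1, 7/32 + 1/32*1/8) = [7/32, 57/256)
  'c': [7/32 + 1/32*1/8, 7/32 + 1/32*1/4) = [57/256, 29/128) <- contains code 115/512
  'f': [7/32 + 1/32*1/4, 7/32 + 1/32*3/4) = [29/128, 31/128)
  'b': [7/32 + 1/32*3/4, 7/32 + 1/32*1/1) = [31/128, 1/4)
  emit 'c', narrow to [57/256, 29/128)
Step 4: interval [57/256, 29/128), width = 29/128 - 57/256 = 1/256
  'e': [57/256 + 1/256*0/1, 57/256 + 1/256*1/8) = [57/256, 457/2048)
  'c': [57/256 + 1/256*1/8, 57/256 + 1/256*1/4) = [457/2048, 229/1024)
  'f': [57/256 + 1/256*1/4, 57/256 + 1/256*3/4) = [229/1024, 231/1024) <- contains code 115/512
  'b': [57/256 + 1/256*3/4, 57/256 + 1/256*1/1) = [231/1024, 29/128)
  emit 'f', narrow to [229/1024, 231/1024)

Answer: cbcf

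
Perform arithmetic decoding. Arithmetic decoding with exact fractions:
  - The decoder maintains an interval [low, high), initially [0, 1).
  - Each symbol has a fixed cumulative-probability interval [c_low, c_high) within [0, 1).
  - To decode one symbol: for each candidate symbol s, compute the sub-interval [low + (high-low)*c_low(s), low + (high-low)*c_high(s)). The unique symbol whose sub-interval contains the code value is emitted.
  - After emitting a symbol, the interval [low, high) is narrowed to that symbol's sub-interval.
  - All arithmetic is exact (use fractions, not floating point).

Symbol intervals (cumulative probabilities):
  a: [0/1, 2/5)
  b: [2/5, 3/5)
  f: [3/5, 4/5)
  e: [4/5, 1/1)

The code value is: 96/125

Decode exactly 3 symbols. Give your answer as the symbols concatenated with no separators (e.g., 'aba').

Step 1: interval [0/1, 1/1), width = 1/1 - 0/1 = 1/1
  'a': [0/1 + 1/1*0/1, 0/1 + 1/1*2/5) = [0/1, 2/5)
  'b': [0/1 + 1/1*2/5, 0/1 + 1/1*3/5) = [2/5, 3/5)
  'f': [0/1 + 1/1*3/5, 0/1 + 1/1*4/5) = [3/5, 4/5) <- contains code 96/125
  'e': [0/1 + 1/1*4/5, 0/1 + 1/1*1/1) = [4/5, 1/1)
  emit 'f', narrow to [3/5, 4/5)
Step 2: interval [3/5, 4/5), width = 4/5 - 3/5 = 1/5
  'a': [3/5 + 1/5*0/1, 3/5 + 1/5*2/5) = [3/5, 17/25)
  'b': [3/5 + 1/5*2/5, 3/5 + 1/5*3/5) = [17/25, 18/25)
  'f': [3/5 + 1/5*3/5, 3/5 + 1/5*4/5) = [18/25, 19/25)
  'e': [3/5 + 1/5*4/5, 3/5 + 1/5*1/1) = [19/25, 4/5) <- contains code 96/125
  emit 'e', narrow to [19/25, 4/5)
Step 3: interval [19/25, 4/5), width = 4/5 - 19/25 = 1/25
  'a': [19/25 + 1/25*0/1, 19/25 + 1/25*2/5) = [19/25, 97/125) <- contains code 96/125
  'b': [19/25 + 1/25*2/5, 19/25 + 1/25*3/5) = [97/125, 98/125)
  'f': [19/25 + 1/25*3/5, 19/25 + 1/25*4/5) = [98/125, 99/125)
  'e': [19/25 + 1/25*4/5, 19/25 + 1/25*1/1) = [99/125, 4/5)
  emit 'a', narrow to [19/25, 97/125)

Answer: fea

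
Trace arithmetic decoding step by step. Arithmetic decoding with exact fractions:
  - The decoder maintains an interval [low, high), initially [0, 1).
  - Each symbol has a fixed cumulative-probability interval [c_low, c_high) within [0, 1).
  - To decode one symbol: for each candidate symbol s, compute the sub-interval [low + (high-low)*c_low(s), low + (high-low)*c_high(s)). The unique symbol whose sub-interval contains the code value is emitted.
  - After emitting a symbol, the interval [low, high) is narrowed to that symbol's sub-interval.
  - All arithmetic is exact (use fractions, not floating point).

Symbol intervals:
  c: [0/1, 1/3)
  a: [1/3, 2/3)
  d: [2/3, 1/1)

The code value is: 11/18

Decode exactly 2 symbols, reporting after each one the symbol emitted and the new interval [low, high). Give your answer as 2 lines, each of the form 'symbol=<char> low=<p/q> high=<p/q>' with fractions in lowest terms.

Answer: symbol=a low=1/3 high=2/3
symbol=d low=5/9 high=2/3

Derivation:
Step 1: interval [0/1, 1/1), width = 1/1 - 0/1 = 1/1
  'c': [0/1 + 1/1*0/1, 0/1 + 1/1*1/3) = [0/1, 1/3)
  'a': [0/1 + 1/1*1/3, 0/1 + 1/1*2/3) = [1/3, 2/3) <- contains code 11/18
  'd': [0/1 + 1/1*2/3, 0/1 + 1/1*1/1) = [2/3, 1/1)
  emit 'a', narrow to [1/3, 2/3)
Step 2: interval [1/3, 2/3), width = 2/3 - 1/3 = 1/3
  'c': [1/3 + 1/3*0/1, 1/3 + 1/3*1/3) = [1/3, 4/9)
  'a': [1/3 + 1/3*1/3, 1/3 + 1/3*2/3) = [4/9, 5/9)
  'd': [1/3 + 1/3*2/3, 1/3 + 1/3*1/1) = [5/9, 2/3) <- contains code 11/18
  emit 'd', narrow to [5/9, 2/3)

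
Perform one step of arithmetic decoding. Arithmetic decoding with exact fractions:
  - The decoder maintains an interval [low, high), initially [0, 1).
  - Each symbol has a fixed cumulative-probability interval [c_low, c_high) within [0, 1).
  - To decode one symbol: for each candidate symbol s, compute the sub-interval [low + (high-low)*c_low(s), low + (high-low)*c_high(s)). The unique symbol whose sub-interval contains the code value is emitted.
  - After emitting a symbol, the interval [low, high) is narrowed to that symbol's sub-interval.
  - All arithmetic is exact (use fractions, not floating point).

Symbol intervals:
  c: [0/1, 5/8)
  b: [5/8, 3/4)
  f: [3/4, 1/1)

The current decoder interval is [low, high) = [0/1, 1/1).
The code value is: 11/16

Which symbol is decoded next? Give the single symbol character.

Interval width = high − low = 1/1 − 0/1 = 1/1
Scaled code = (code − low) / width = (11/16 − 0/1) / 1/1 = 11/16
  c: [0/1, 5/8) 
  b: [5/8, 3/4) ← scaled code falls here ✓
  f: [3/4, 1/1) 

Answer: b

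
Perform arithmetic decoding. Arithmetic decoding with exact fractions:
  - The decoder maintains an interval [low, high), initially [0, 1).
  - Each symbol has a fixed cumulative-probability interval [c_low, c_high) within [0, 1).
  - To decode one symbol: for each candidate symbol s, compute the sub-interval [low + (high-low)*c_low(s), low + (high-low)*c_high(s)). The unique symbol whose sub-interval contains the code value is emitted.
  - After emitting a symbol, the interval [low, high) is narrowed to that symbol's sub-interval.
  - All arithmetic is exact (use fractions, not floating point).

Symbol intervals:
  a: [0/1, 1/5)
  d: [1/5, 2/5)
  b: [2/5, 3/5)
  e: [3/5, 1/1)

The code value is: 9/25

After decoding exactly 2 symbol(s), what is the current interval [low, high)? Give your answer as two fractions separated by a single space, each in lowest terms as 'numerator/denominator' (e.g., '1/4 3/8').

Step 1: interval [0/1, 1/1), width = 1/1 - 0/1 = 1/1
  'a': [0/1 + 1/1*0/1, 0/1 + 1/1*1/5) = [0/1, 1/5)
  'd': [0/1 + 1/1*1/5, 0/1 + 1/1*2/5) = [1/5, 2/5) <- contains code 9/25
  'b': [0/1 + 1/1*2/5, 0/1 + 1/1*3/5) = [2/5, 3/5)
  'e': [0/1 + 1/1*3/5, 0/1 + 1/1*1/1) = [3/5, 1/1)
  emit 'd', narrow to [1/5, 2/5)
Step 2: interval [1/5, 2/5), width = 2/5 - 1/5 = 1/5
  'a': [1/5 + 1/5*0/1, 1/5 + 1/5*1/5) = [1/5, 6/25)
  'd': [1/5 + 1/5*1/5, 1/5 + 1/5*2/5) = [6/25, 7/25)
  'b': [1/5 + 1/5*2/5, 1/5 + 1/5*3/5) = [7/25, 8/25)
  'e': [1/5 + 1/5*3/5, 1/5 + 1/5*1/1) = [8/25, 2/5) <- contains code 9/25
  emit 'e', narrow to [8/25, 2/5)

Answer: 8/25 2/5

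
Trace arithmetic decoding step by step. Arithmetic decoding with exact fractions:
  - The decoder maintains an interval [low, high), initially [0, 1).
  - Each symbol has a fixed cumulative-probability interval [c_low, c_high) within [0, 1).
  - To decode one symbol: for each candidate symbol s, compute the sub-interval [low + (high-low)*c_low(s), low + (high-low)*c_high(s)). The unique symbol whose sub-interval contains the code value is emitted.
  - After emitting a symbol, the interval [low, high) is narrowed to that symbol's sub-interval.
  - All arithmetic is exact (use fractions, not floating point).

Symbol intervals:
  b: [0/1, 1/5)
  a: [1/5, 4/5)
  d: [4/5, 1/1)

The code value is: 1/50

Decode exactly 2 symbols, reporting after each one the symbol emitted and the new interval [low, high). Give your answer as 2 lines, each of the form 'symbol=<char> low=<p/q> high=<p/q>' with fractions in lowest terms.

Answer: symbol=b low=0/1 high=1/5
symbol=b low=0/1 high=1/25

Derivation:
Step 1: interval [0/1, 1/1), width = 1/1 - 0/1 = 1/1
  'b': [0/1 + 1/1*0/1, 0/1 + 1/1*1/5) = [0/1, 1/5) <- contains code 1/50
  'a': [0/1 + 1/1*1/5, 0/1 + 1/1*4/5) = [1/5, 4/5)
  'd': [0/1 + 1/1*4/5, 0/1 + 1/1*1/1) = [4/5, 1/1)
  emit 'b', narrow to [0/1, 1/5)
Step 2: interval [0/1, 1/5), width = 1/5 - 0/1 = 1/5
  'b': [0/1 + 1/5*0/1, 0/1 + 1/5*1/5) = [0/1, 1/25) <- contains code 1/50
  'a': [0/1 + 1/5*1/5, 0/1 + 1/5*4/5) = [1/25, 4/25)
  'd': [0/1 + 1/5*4/5, 0/1 + 1/5*1/1) = [4/25, 1/5)
  emit 'b', narrow to [0/1, 1/25)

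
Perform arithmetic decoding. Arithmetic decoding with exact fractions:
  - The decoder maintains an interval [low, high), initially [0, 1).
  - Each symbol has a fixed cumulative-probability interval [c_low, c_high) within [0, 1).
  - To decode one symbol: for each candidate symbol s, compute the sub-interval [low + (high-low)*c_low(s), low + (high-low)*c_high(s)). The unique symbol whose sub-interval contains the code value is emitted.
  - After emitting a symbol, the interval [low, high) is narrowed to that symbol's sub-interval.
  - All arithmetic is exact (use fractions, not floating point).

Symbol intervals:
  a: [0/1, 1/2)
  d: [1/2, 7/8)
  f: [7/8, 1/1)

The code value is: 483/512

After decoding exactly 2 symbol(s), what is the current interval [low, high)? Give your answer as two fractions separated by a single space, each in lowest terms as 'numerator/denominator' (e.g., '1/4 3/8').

Step 1: interval [0/1, 1/1), width = 1/1 - 0/1 = 1/1
  'a': [0/1 + 1/1*0/1, 0/1 + 1/1*1/2) = [0/1, 1/2)
  'd': [0/1 + 1/1*1/2, 0/1 + 1/1*7/8) = [1/2, 7/8)
  'f': [0/1 + 1/1*7/8, 0/1 + 1/1*1/1) = [7/8, 1/1) <- contains code 483/512
  emit 'f', narrow to [7/8, 1/1)
Step 2: interval [7/8, 1/1), width = 1/1 - 7/8 = 1/8
  'a': [7/8 + 1/8*0/1, 7/8 + 1/8*1/2) = [7/8, 15/16)
  'd': [7/8 + 1/8*1/2, 7/8 + 1/8*7/8) = [15/16, 63/64) <- contains code 483/512
  'f': [7/8 + 1/8*7/8, 7/8 + 1/8*1/1) = [63/64, 1/1)
  emit 'd', narrow to [15/16, 63/64)

Answer: 15/16 63/64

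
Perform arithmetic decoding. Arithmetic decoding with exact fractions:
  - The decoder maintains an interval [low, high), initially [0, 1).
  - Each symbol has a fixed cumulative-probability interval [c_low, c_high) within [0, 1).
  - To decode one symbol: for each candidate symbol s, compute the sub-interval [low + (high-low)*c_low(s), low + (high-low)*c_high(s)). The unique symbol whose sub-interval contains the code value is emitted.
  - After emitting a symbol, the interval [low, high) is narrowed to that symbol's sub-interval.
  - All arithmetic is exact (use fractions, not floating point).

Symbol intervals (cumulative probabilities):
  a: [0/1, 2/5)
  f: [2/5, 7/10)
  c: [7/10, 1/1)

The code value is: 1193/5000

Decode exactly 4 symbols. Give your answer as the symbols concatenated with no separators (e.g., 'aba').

Step 1: interval [0/1, 1/1), width = 1/1 - 0/1 = 1/1
  'a': [0/1 + 1/1*0/1, 0/1 + 1/1*2/5) = [0/1, 2/5) <- contains code 1193/5000
  'f': [0/1 + 1/1*2/5, 0/1 + 1/1*7/10) = [2/5, 7/10)
  'c': [0/1 + 1/1*7/10, 0/1 + 1/1*1/1) = [7/10, 1/1)
  emit 'a', narrow to [0/1, 2/5)
Step 2: interval [0/1, 2/5), width = 2/5 - 0/1 = 2/5
  'a': [0/1 + 2/5*0/1, 0/1 + 2/5*2/5) = [0/1, 4/25)
  'f': [0/1 + 2/5*2/5, 0/1 + 2/5*7/10) = [4/25, 7/25) <- contains code 1193/5000
  'c': [0/1 + 2/5*7/10, 0/1 + 2/5*1/1) = [7/25, 2/5)
  emit 'f', narrow to [4/25, 7/25)
Step 3: interval [4/25, 7/25), width = 7/25 - 4/25 = 3/25
  'a': [4/25 + 3/25*0/1, 4/25 + 3/25*2/5) = [4/25, 26/125)
  'f': [4/25 + 3/25*2/5, 4/25 + 3/25*7/10) = [26/125, 61/250) <- contains code 1193/5000
  'c': [4/25 + 3/25*7/10, 4/25 + 3/25*1/1) = [61/250, 7/25)
  emit 'f', narrow to [26/125, 61/250)
Step 4: interval [26/125, 61/250), width = 61/250 - 26/125 = 9/250
  'a': [26/125 + 9/250*0/1, 26/125 + 9/250*2/5) = [26/125, 139/625)
  'f': [26/125 + 9/250*2/5, 26/125 + 9/250*7/10) = [139/625, 583/2500)
  'c': [26/125 + 9/250*7/10, 26/125 + 9/250*1/1) = [583/2500, 61/250) <- contains code 1193/5000
  emit 'c', narrow to [583/2500, 61/250)

Answer: affc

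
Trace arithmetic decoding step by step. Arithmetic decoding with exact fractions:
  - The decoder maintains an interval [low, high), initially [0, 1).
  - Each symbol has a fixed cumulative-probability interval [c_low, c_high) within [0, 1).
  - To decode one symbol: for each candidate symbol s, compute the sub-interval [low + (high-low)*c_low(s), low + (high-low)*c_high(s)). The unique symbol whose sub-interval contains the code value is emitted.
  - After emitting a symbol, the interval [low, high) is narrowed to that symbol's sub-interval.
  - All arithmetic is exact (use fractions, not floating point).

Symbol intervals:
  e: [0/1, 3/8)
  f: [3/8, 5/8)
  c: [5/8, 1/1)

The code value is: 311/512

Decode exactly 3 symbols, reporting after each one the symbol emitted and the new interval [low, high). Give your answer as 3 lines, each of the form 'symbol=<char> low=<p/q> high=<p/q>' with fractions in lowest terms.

Step 1: interval [0/1, 1/1), width = 1/1 - 0/1 = 1/1
  'e': [0/1 + 1/1*0/1, 0/1 + 1/1*3/8) = [0/1, 3/8)
  'f': [0/1 + 1/1*3/8, 0/1 + 1/1*5/8) = [3/8, 5/8) <- contains code 311/512
  'c': [0/1 + 1/1*5/8, 0/1 + 1/1*1/1) = [5/8, 1/1)
  emit 'f', narrow to [3/8, 5/8)
Step 2: interval [3/8, 5/8), width = 5/8 - 3/8 = 1/4
  'e': [3/8 + 1/4*0/1, 3/8 + 1/4*3/8) = [3/8, 15/32)
  'f': [3/8 + 1/4*3/8, 3/8 + 1/4*5/8) = [15/32, 17/32)
  'c': [3/8 + 1/4*5/8, 3/8 + 1/4*1/1) = [17/32, 5/8) <- contains code 311/512
  emit 'c', narrow to [17/32, 5/8)
Step 3: interval [17/32, 5/8), width = 5/8 - 17/32 = 3/32
  'e': [17/32 + 3/32*0/1, 17/32 + 3/32*3/8) = [17/32, 145/256)
  'f': [17/32 + 3/32*3/8, 17/32 + 3/32*5/8) = [145/256, 151/256)
  'c': [17/32 + 3/32*5/8, 17/32 + 3/32*1/1) = [151/256, 5/8) <- contains code 311/512
  emit 'c', narrow to [151/256, 5/8)

Answer: symbol=f low=3/8 high=5/8
symbol=c low=17/32 high=5/8
symbol=c low=151/256 high=5/8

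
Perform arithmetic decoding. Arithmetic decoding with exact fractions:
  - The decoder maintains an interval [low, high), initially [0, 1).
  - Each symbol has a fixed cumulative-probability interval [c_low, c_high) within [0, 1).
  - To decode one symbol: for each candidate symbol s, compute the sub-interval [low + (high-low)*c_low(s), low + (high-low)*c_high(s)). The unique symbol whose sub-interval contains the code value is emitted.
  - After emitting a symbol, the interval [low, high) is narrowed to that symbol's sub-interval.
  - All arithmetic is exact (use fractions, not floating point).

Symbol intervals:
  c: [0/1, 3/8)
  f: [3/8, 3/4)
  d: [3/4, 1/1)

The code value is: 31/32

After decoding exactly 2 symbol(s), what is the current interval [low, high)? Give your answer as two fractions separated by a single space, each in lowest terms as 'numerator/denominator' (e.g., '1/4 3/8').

Step 1: interval [0/1, 1/1), width = 1/1 - 0/1 = 1/1
  'c': [0/1 + 1/1*0/1, 0/1 + 1/1*3/8) = [0/1, 3/8)
  'f': [0/1 + 1/1*3/8, 0/1 + 1/1*3/4) = [3/8, 3/4)
  'd': [0/1 + 1/1*3/4, 0/1 + 1/1*1/1) = [3/4, 1/1) <- contains code 31/32
  emit 'd', narrow to [3/4, 1/1)
Step 2: interval [3/4, 1/1), width = 1/1 - 3/4 = 1/4
  'c': [3/4 + 1/4*0/1, 3/4 + 1/4*3/8) = [3/4, 27/32)
  'f': [3/4 + 1/4*3/8, 3/4 + 1/4*3/4) = [27/32, 15/16)
  'd': [3/4 + 1/4*3/4, 3/4 + 1/4*1/1) = [15/16, 1/1) <- contains code 31/32
  emit 'd', narrow to [15/16, 1/1)

Answer: 15/16 1/1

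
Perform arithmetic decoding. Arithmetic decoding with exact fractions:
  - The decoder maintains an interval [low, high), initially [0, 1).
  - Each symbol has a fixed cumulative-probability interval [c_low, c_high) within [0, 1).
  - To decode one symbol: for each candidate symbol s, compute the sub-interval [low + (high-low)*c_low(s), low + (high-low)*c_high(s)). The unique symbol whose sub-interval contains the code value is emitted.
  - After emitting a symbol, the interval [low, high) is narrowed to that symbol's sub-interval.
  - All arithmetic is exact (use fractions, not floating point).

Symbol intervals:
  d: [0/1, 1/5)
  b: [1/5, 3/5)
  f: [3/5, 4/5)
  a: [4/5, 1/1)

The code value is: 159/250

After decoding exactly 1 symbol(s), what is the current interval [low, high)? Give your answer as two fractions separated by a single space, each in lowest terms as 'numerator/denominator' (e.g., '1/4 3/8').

Step 1: interval [0/1, 1/1), width = 1/1 - 0/1 = 1/1
  'd': [0/1 + 1/1*0/1, 0/1 + 1/1*1/5) = [0/1, 1/5)
  'b': [0/1 + 1/1*1/5, 0/1 + 1/1*3/5) = [1/5, 3/5)
  'f': [0/1 + 1/1*3/5, 0/1 + 1/1*4/5) = [3/5, 4/5) <- contains code 159/250
  'a': [0/1 + 1/1*4/5, 0/1 + 1/1*1/1) = [4/5, 1/1)
  emit 'f', narrow to [3/5, 4/5)

Answer: 3/5 4/5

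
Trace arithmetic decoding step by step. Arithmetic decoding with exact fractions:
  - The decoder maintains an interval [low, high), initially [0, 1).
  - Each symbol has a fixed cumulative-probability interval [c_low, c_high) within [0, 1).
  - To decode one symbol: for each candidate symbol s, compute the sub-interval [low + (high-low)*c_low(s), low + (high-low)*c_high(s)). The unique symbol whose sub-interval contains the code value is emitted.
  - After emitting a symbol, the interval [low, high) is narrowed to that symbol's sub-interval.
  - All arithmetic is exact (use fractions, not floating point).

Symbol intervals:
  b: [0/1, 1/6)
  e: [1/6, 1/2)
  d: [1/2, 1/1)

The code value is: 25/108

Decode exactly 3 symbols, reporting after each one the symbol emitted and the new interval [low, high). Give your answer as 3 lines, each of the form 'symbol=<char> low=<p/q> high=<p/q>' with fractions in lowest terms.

Answer: symbol=e low=1/6 high=1/2
symbol=e low=2/9 high=1/3
symbol=b low=2/9 high=13/54

Derivation:
Step 1: interval [0/1, 1/1), width = 1/1 - 0/1 = 1/1
  'b': [0/1 + 1/1*0/1, 0/1 + 1/1*1/6) = [0/1, 1/6)
  'e': [0/1 + 1/1*1/6, 0/1 + 1/1*1/2) = [1/6, 1/2) <- contains code 25/108
  'd': [0/1 + 1/1*1/2, 0/1 + 1/1*1/1) = [1/2, 1/1)
  emit 'e', narrow to [1/6, 1/2)
Step 2: interval [1/6, 1/2), width = 1/2 - 1/6 = 1/3
  'b': [1/6 + 1/3*0/1, 1/6 + 1/3*1/6) = [1/6, 2/9)
  'e': [1/6 + 1/3*1/6, 1/6 + 1/3*1/2) = [2/9, 1/3) <- contains code 25/108
  'd': [1/6 + 1/3*1/2, 1/6 + 1/3*1/1) = [1/3, 1/2)
  emit 'e', narrow to [2/9, 1/3)
Step 3: interval [2/9, 1/3), width = 1/3 - 2/9 = 1/9
  'b': [2/9 + 1/9*0/1, 2/9 + 1/9*1/6) = [2/9, 13/54) <- contains code 25/108
  'e': [2/9 + 1/9*1/6, 2/9 + 1/9*1/2) = [13/54, 5/18)
  'd': [2/9 + 1/9*1/2, 2/9 + 1/9*1/1) = [5/18, 1/3)
  emit 'b', narrow to [2/9, 13/54)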